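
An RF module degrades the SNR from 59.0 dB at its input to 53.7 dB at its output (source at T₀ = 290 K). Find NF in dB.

5.3 dB

NF (dB) = SNR_in(dB) − SNR_out(dB) when the source is at T₀
NF = 59.0 − 53.7 = 5.3 dB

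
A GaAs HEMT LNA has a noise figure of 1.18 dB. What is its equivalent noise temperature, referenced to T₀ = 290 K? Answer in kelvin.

90.5 K

F = 10^(1.18/10) = 1.3122
T_e = (F − 1)·T₀ = (1.3122 − 1) × 290 = 90.5 K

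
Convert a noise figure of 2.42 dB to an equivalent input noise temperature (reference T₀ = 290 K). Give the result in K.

F = 10^(2.42/10) = 1.74582
T_e = (F − 1)·T₀ = (1.74582 − 1) × 290 = 216 K

216 K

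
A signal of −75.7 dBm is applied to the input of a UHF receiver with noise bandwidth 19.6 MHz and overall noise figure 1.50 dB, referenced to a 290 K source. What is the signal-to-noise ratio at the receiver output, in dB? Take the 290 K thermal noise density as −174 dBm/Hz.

Noise floor: N = −174 + 10 log₁₀(B) + NF
10 log₁₀(1.96×10⁷) = 72.92 dB
N = −174 + 72.92 + 1.50 = −99.58 dBm
SNR = P_sig − N = −75.7 − (−99.58) = 23.88 dB → 23.9 dB

23.9 dB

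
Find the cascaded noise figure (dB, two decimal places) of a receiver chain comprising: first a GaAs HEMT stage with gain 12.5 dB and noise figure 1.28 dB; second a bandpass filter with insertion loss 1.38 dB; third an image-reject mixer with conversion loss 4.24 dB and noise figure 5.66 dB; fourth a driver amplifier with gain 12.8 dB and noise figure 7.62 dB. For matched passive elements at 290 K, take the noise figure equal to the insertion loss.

Convert to linear (a loss of L dB is a gain of −L dB): F_i = 10^(NF_i/10), G_i = 10^(G_i,dB/10)
  Stage 1: F_1 = 10^(1.28/10) = 1.343, G_1 = 10^(12.5/10) = 17.78
  Stage 2: F_2 = 10^(1.38/10) = 1.374, G_2 = 10^(−1.38/10) = 0.7278
  Stage 3: F_3 = 10^(5.66/10) = 3.681, G_3 = 10^(−4.24/10) = 0.3767
  Stage 4: F_4 = 10^(7.62/10) = 5.781, G_4 = 10^(12.8/10) = 19.05
Friis cascade:
  F = 1.343 + (1.374 − 1)/17.78 + (3.681 − 1)/12.94 + (5.781 − 1)/4.875 = 2.552
NF = 10 log₁₀(2.552) = 4.07 dB

4.07 dB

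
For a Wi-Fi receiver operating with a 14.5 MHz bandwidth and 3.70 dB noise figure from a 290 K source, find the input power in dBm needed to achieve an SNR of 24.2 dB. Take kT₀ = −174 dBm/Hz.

−74.5 dBm

Sensitivity = −174 + 10 log₁₀(B) + NF + SNR_min
= −174 + 71.61 + 3.70 + 24.2
= −74.49 dBm → −74.5 dBm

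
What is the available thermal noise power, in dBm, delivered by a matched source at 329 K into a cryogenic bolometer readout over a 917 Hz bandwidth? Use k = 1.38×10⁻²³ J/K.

P_n = kTB = 1.38×10⁻²³ × 329 × 9.17×10² = 4.16×10⁻¹⁸ W
In dBm: 10 log₁₀(4.16×10⁻¹⁸ / 10⁻³) = −143.8 dBm

−143.8 dBm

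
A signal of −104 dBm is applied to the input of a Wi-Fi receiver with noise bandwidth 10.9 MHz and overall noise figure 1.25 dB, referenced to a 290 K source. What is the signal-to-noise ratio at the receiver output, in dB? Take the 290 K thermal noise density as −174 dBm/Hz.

Noise floor: N = −174 + 10 log₁₀(B) + NF
10 log₁₀(1.09×10⁷) = 70.37 dB
N = −174 + 70.37 + 1.25 = −102.38 dBm
SNR = P_sig − N = −104 − (−102.38) = −1.62 dB → −1.6 dB

−1.6 dB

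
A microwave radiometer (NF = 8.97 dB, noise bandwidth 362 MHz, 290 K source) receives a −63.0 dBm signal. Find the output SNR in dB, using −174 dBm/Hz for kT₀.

16.4 dB

Noise floor: N = −174 + 10 log₁₀(B) + NF
10 log₁₀(3.62×10⁸) = 85.59 dB
N = −174 + 85.59 + 8.97 = −79.44 dBm
SNR = P_sig − N = −63.0 − (−79.44) = 16.44 dB → 16.4 dB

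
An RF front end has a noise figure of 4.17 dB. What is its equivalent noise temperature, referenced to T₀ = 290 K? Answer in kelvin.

F = 10^(4.17/10) = 2.61216
T_e = (F − 1)·T₀ = (2.61216 − 1) × 290 = 468 K

468 K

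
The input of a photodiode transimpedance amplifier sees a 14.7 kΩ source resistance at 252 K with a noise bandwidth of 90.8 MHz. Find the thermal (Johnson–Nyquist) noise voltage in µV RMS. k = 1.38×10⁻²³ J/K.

V_n = √(4kTRB)
4kTRB = 4 × 1.38×10⁻²³ × 252 × 1.47×10⁴ × 9.08×10⁷ = 1.86×10⁻⁸ V²
V_n = √(1.86×10⁻⁸) = 1.36×10⁻⁴ V = 136 µV

136 µV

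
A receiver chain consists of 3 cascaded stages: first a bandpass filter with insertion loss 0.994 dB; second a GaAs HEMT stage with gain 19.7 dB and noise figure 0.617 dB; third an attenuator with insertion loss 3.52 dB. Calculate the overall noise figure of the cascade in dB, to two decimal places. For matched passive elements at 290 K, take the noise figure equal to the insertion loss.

Convert to linear (a loss of L dB is a gain of −L dB): F_i = 10^(NF_i/10), G_i = 10^(G_i,dB/10)
  Stage 1: F_1 = 10^(0.994/10) = 1.257, G_1 = 10^(−0.994/10) = 0.7954
  Stage 2: F_2 = 10^(0.617/10) = 1.153, G_2 = 10^(19.7/10) = 93.33
  Stage 3: F_3 = 10^(3.52/10) = 2.249, G_3 = 10^(−3.52/10) = 0.4446
Friis cascade:
  F = 1.257 + (1.153 − 1)/0.7954 + (2.249 − 1)/74.23 = 1.466
NF = 10 log₁₀(1.466) = 1.66 dB

1.66 dB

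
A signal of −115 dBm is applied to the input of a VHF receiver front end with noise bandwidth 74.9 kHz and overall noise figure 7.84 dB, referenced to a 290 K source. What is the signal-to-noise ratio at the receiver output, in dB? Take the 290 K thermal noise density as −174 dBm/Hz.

2.4 dB

Noise floor: N = −174 + 10 log₁₀(B) + NF
10 log₁₀(7.49×10⁴) = 48.74 dB
N = −174 + 48.74 + 7.84 = −117.42 dBm
SNR = P_sig − N = −115 − (−117.42) = 2.42 dB → 2.4 dB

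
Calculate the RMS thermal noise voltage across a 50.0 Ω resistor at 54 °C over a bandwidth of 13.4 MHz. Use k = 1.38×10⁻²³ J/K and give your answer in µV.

T = 54 °C + 273.15 = 327.15 K
V_n = √(4kTRB)
4kTRB = 4 × 1.38×10⁻²³ × 327.15 × 5.00×10¹ × 1.34×10⁷ = 1.21×10⁻¹¹ V²
V_n = √(1.21×10⁻¹¹) = 3.48×10⁻⁶ V = 3.48 µV

3.48 µV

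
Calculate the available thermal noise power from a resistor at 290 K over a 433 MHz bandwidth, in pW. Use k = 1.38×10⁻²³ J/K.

1.73 pW

P_n = kTB = 1.38×10⁻²³ × 290 × 4.33×10⁸ = 1.73×10⁻¹² W = 1.73 pW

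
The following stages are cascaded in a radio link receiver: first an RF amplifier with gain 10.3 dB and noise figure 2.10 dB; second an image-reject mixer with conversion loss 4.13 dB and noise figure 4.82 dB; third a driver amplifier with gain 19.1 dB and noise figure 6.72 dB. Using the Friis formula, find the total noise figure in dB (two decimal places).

4.32 dB

Convert to linear (a loss of L dB is a gain of −L dB): F_i = 10^(NF_i/10), G_i = 10^(G_i,dB/10)
  Stage 1: F_1 = 10^(2.10/10) = 1.622, G_1 = 10^(10.3/10) = 10.72
  Stage 2: F_2 = 10^(4.82/10) = 3.034, G_2 = 10^(−4.13/10) = 0.3864
  Stage 3: F_3 = 10^(6.72/10) = 4.699, G_3 = 10^(19.1/10) = 81.28
Friis cascade:
  F = 1.622 + (3.034 − 1)/10.72 + (4.699 − 1)/4.140 = 2.705
NF = 10 log₁₀(2.705) = 4.32 dB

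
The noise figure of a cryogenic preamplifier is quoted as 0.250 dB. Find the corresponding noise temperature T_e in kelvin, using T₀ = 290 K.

17.2 K

F = 10^(0.250/10) = 1.05925
T_e = (F − 1)·T₀ = (1.05925 − 1) × 290 = 17.2 K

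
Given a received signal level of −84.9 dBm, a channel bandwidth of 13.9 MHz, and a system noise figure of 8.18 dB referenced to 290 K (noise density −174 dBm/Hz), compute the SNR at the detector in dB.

9.5 dB

Noise floor: N = −174 + 10 log₁₀(B) + NF
10 log₁₀(1.39×10⁷) = 71.43 dB
N = −174 + 71.43 + 8.18 = −94.39 dBm
SNR = P_sig − N = −84.9 − (−94.39) = 9.49 dB → 9.5 dB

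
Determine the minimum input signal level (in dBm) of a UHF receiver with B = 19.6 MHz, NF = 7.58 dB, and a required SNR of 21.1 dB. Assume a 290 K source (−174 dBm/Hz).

−72.4 dBm

Sensitivity = −174 + 10 log₁₀(B) + NF + SNR_min
= −174 + 72.92 + 7.58 + 21.1
= −72.40 dBm → −72.4 dBm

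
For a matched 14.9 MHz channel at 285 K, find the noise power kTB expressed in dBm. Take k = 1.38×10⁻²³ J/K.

P_n = kTB = 1.38×10⁻²³ × 285 × 1.49×10⁷ = 5.86×10⁻¹⁴ W
In dBm: 10 log₁₀(5.86×10⁻¹⁴ / 10⁻³) = −102.3 dBm

−102.3 dBm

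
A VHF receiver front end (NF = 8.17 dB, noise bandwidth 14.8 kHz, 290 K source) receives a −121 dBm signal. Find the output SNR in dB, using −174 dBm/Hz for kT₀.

Noise floor: N = −174 + 10 log₁₀(B) + NF
10 log₁₀(1.48×10⁴) = 41.7 dB
N = −174 + 41.7 + 8.17 = −124.13 dBm
SNR = P_sig − N = −121 − (−124.13) = 3.13 dB → 3.1 dB

3.1 dB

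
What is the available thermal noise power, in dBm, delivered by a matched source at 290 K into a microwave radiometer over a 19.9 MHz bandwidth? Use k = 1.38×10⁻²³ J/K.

P_n = kTB = 1.38×10⁻²³ × 290 × 1.99×10⁷ = 7.96×10⁻¹⁴ W
In dBm: 10 log₁₀(7.96×10⁻¹⁴ / 10⁻³) = −101.0 dBm

−101.0 dBm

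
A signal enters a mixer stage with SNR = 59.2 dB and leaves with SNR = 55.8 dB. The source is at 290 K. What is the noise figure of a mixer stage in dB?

NF (dB) = SNR_in(dB) − SNR_out(dB) when the source is at T₀
NF = 59.2 − 55.8 = 3.4 dB

3.4 dB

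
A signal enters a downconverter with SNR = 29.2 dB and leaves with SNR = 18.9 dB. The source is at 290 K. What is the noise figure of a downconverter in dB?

10.3 dB

NF (dB) = SNR_in(dB) − SNR_out(dB) when the source is at T₀
NF = 29.2 − 18.9 = 10.3 dB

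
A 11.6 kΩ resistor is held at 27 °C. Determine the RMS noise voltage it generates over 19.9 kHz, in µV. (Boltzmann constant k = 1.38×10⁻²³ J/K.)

1.96 µV

T = 27 °C + 273.15 = 300.15 K
V_n = √(4kTRB)
4kTRB = 4 × 1.38×10⁻²³ × 300.15 × 1.16×10⁴ × 1.99×10⁴ = 3.82×10⁻¹² V²
V_n = √(3.82×10⁻¹²) = 1.96×10⁻⁶ V = 1.96 µV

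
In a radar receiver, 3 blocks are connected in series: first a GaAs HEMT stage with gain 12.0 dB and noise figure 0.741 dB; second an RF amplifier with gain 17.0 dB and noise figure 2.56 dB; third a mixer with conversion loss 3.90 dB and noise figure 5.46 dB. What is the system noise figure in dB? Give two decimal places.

Convert to linear (a loss of L dB is a gain of −L dB): F_i = 10^(NF_i/10), G_i = 10^(G_i,dB/10)
  Stage 1: F_1 = 10^(0.741/10) = 1.186, G_1 = 10^(12.0/10) = 15.85
  Stage 2: F_2 = 10^(2.56/10) = 1.803, G_2 = 10^(17.0/10) = 50.12
  Stage 3: F_3 = 10^(5.46/10) = 3.516, G_3 = 10^(−3.90/10) = 0.4074
Friis cascade:
  F = 1.186 + (1.803 − 1)/15.85 + (3.516 − 1)/794.3 = 1.240
NF = 10 log₁₀(1.240) = 0.93 dB

0.93 dB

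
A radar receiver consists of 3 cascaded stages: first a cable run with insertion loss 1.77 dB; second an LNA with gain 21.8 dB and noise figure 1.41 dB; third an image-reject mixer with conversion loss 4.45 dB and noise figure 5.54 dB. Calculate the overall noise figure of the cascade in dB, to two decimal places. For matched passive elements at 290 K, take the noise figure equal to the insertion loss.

3.23 dB

Convert to linear (a loss of L dB is a gain of −L dB): F_i = 10^(NF_i/10), G_i = 10^(G_i,dB/10)
  Stage 1: F_1 = 10^(1.77/10) = 1.503, G_1 = 10^(−1.77/10) = 0.6653
  Stage 2: F_2 = 10^(1.41/10) = 1.384, G_2 = 10^(21.8/10) = 151.4
  Stage 3: F_3 = 10^(5.54/10) = 3.581, G_3 = 10^(−4.45/10) = 0.3589
Friis cascade:
  F = 1.503 + (1.384 − 1)/0.6653 + (3.581 − 1)/100.7 = 2.105
NF = 10 log₁₀(2.105) = 3.23 dB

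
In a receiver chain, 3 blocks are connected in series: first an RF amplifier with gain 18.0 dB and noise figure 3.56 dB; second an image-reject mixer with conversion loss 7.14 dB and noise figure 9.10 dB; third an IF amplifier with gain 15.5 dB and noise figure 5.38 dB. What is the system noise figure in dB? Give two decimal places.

Convert to linear (a loss of L dB is a gain of −L dB): F_i = 10^(NF_i/10), G_i = 10^(G_i,dB/10)
  Stage 1: F_1 = 10^(3.56/10) = 2.270, G_1 = 10^(18.0/10) = 63.10
  Stage 2: F_2 = 10^(9.10/10) = 8.128, G_2 = 10^(−7.14/10) = 0.1932
  Stage 3: F_3 = 10^(5.38/10) = 3.451, G_3 = 10^(15.5/10) = 35.48
Friis cascade:
  F = 2.270 + (8.128 − 1)/63.10 + (3.451 − 1)/12.19 = 2.584
NF = 10 log₁₀(2.584) = 4.12 dB

4.12 dB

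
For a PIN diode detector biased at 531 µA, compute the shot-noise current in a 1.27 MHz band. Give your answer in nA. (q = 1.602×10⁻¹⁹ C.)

I_n = √(2qI·B)
2qI·B = 2 × 1.602×10⁻¹⁹ × 5.31×10⁻⁴ × 1.27×10⁶ = 2.16×10⁻¹⁶ A²
I_n = √(2.16×10⁻¹⁶) = 1.47×10⁻⁸ A = 14.7 nA

14.7 nA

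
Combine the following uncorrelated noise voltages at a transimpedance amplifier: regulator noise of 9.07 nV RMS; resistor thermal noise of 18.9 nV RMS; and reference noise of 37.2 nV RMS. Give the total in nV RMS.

Uncorrelated sources add in power (mean-square): V_tot = √(ΣV_i²)
V_tot = √[(9.07×10⁻⁹)² + (1.89×10⁻⁸)² + (3.72×10⁻⁸)²] = 4.27×10⁻⁸ V = 42.7 nV

42.7 nV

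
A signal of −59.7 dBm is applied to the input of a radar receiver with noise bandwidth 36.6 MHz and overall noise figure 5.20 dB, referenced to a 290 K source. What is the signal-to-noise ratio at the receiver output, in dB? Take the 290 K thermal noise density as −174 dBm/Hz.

Noise floor: N = −174 + 10 log₁₀(B) + NF
10 log₁₀(3.66×10⁷) = 75.63 dB
N = −174 + 75.63 + 5.20 = −93.17 dBm
SNR = P_sig − N = −59.7 − (−93.17) = 33.47 dB → 33.5 dB

33.5 dB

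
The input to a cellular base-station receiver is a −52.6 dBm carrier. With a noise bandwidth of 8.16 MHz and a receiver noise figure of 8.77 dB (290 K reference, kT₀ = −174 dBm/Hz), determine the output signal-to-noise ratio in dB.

43.5 dB

Noise floor: N = −174 + 10 log₁₀(B) + NF
10 log₁₀(8.16×10⁶) = 69.12 dB
N = −174 + 69.12 + 8.77 = −96.11 dBm
SNR = P_sig − N = −52.6 − (−96.11) = 43.51 dB → 43.5 dB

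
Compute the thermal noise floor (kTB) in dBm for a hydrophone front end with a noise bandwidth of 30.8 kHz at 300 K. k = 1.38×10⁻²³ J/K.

−128.9 dBm

P_n = kTB = 1.38×10⁻²³ × 300 × 3.08×10⁴ = 1.28×10⁻¹⁶ W
In dBm: 10 log₁₀(1.28×10⁻¹⁶ / 10⁻³) = −128.9 dBm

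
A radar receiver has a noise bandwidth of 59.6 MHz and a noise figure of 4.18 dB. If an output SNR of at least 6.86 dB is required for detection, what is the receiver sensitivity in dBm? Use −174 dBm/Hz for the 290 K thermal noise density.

−85.2 dBm

Sensitivity = −174 + 10 log₁₀(B) + NF + SNR_min
= −174 + 77.75 + 4.18 + 6.86
= −85.21 dBm → −85.2 dBm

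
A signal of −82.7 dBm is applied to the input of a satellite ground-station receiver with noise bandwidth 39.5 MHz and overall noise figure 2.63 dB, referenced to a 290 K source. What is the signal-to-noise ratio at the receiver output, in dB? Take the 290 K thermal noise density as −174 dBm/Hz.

12.7 dB

Noise floor: N = −174 + 10 log₁₀(B) + NF
10 log₁₀(3.95×10⁷) = 75.97 dB
N = −174 + 75.97 + 2.63 = −95.40 dBm
SNR = P_sig − N = −82.7 − (−95.40) = 12.70 dB → 12.7 dB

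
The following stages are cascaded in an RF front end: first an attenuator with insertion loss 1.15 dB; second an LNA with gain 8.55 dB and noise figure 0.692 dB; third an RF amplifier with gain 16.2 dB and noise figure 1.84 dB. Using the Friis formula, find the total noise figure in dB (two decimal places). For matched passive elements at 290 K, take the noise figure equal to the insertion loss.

2.11 dB

Convert to linear (a loss of L dB is a gain of −L dB): F_i = 10^(NF_i/10), G_i = 10^(G_i,dB/10)
  Stage 1: F_1 = 10^(1.15/10) = 1.303, G_1 = 10^(−1.15/10) = 0.7674
  Stage 2: F_2 = 10^(0.692/10) = 1.173, G_2 = 10^(8.55/10) = 7.161
  Stage 3: F_3 = 10^(1.84/10) = 1.528, G_3 = 10^(16.2/10) = 41.69
Friis cascade:
  F = 1.303 + (1.173 − 1)/0.7674 + (1.528 − 1)/5.495 = 1.624
NF = 10 log₁₀(1.624) = 2.11 dB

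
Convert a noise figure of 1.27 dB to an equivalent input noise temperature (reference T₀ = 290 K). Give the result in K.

98.5 K

F = 10^(1.27/10) = 1.33968
T_e = (F − 1)·T₀ = (1.33968 − 1) × 290 = 98.5 K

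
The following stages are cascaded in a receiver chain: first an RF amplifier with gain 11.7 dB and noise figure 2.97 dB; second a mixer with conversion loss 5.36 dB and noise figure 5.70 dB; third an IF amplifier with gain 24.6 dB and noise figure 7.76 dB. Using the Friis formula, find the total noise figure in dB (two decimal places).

Convert to linear (a loss of L dB is a gain of −L dB): F_i = 10^(NF_i/10), G_i = 10^(G_i,dB/10)
  Stage 1: F_1 = 10^(2.97/10) = 1.982, G_1 = 10^(11.7/10) = 14.79
  Stage 2: F_2 = 10^(5.70/10) = 3.715, G_2 = 10^(−5.36/10) = 0.2911
  Stage 3: F_3 = 10^(7.76/10) = 5.970, G_3 = 10^(24.6/10) = 288.4
Friis cascade:
  F = 1.982 + (3.715 − 1)/14.79 + (5.970 − 1)/4.305 = 3.320
NF = 10 log₁₀(3.320) = 5.21 dB

5.21 dB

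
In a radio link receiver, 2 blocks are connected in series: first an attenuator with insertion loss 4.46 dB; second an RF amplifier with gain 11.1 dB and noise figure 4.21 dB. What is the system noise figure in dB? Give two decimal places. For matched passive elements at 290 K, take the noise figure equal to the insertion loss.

8.67 dB

Convert to linear (a loss of L dB is a gain of −L dB): F_i = 10^(NF_i/10), G_i = 10^(G_i,dB/10)
  Stage 1: F_1 = 10^(4.46/10) = 2.793, G_1 = 10^(−4.46/10) = 0.3581
  Stage 2: F_2 = 10^(4.21/10) = 2.636, G_2 = 10^(11.1/10) = 12.88
Friis cascade:
  F = 2.793 + (2.636 − 1)/0.3581 = 7.362
NF = 10 log₁₀(7.362) = 8.67 dB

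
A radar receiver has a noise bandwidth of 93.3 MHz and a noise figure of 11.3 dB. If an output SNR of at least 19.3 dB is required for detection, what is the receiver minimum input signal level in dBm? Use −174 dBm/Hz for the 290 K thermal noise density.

−63.7 dBm

Sensitivity = −174 + 10 log₁₀(B) + NF + SNR_min
= −174 + 79.7 + 11.3 + 19.3
= −63.7 dBm → −63.7 dBm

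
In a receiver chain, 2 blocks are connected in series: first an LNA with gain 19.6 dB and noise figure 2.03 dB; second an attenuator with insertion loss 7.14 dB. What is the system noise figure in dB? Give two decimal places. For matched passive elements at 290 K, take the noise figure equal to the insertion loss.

Convert to linear (a loss of L dB is a gain of −L dB): F_i = 10^(NF_i/10), G_i = 10^(G_i,dB/10)
  Stage 1: F_1 = 10^(2.03/10) = 1.596, G_1 = 10^(19.6/10) = 91.20
  Stage 2: F_2 = 10^(7.14/10) = 5.176, G_2 = 10^(−7.14/10) = 0.1932
Friis cascade:
  F = 1.596 + (5.176 − 1)/91.20 = 1.642
NF = 10 log₁₀(1.642) = 2.15 dB

2.15 dB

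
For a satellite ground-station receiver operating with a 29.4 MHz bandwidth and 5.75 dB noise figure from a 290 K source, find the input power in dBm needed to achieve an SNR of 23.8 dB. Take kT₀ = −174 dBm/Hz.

−69.8 dBm

Sensitivity = −174 + 10 log₁₀(B) + NF + SNR_min
= −174 + 74.68 + 5.75 + 23.8
= −69.77 dBm → −69.8 dBm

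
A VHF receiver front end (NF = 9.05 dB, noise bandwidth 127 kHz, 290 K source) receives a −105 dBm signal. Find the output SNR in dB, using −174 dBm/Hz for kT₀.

Noise floor: N = −174 + 10 log₁₀(B) + NF
10 log₁₀(1.27×10⁵) = 51.04 dB
N = −174 + 51.04 + 9.05 = −113.91 dBm
SNR = P_sig − N = −105 − (−113.91) = 8.91 dB → 8.9 dB

8.9 dB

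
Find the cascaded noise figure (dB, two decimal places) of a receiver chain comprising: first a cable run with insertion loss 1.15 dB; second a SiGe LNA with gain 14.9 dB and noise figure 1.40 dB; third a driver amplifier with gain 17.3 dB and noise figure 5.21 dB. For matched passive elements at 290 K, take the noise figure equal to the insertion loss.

Convert to linear (a loss of L dB is a gain of −L dB): F_i = 10^(NF_i/10), G_i = 10^(G_i,dB/10)
  Stage 1: F_1 = 10^(1.15/10) = 1.303, G_1 = 10^(−1.15/10) = 0.7674
  Stage 2: F_2 = 10^(1.40/10) = 1.380, G_2 = 10^(14.9/10) = 30.90
  Stage 3: F_3 = 10^(5.21/10) = 3.319, G_3 = 10^(17.3/10) = 53.70
Friis cascade:
  F = 1.303 + (1.380 − 1)/0.7674 + (3.319 − 1)/23.71 = 1.897
NF = 10 log₁₀(1.897) = 2.78 dB

2.78 dB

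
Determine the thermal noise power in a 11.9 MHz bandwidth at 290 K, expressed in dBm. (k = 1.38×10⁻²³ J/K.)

−103.2 dBm

P_n = kTB = 1.38×10⁻²³ × 290 × 1.19×10⁷ = 4.76×10⁻¹⁴ W
In dBm: 10 log₁₀(4.76×10⁻¹⁴ / 10⁻³) = −103.2 dBm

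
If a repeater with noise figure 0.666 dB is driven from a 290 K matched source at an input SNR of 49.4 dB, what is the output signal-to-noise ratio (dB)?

48.734 dB

By definition F = SNR_in/SNR_out, so in dB: SNR_out = SNR_in − NF
SNR_out = 49.4 − 0.666 = 48.734 dB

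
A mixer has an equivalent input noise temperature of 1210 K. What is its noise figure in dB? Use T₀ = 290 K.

F = 1 + T_e/T₀ = 1 + 1210/290 = 5.17241
NF = 10 log₁₀(5.17241) = 7.14 dB

7.14 dB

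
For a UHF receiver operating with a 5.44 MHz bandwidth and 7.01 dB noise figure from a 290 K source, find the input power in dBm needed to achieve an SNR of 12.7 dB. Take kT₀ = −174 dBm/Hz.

Sensitivity = −174 + 10 log₁₀(B) + NF + SNR_min
= −174 + 67.36 + 7.01 + 12.7
= −86.93 dBm → −86.9 dBm

−86.9 dBm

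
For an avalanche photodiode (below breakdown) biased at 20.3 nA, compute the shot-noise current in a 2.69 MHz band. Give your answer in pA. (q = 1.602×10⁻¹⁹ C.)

I_n = √(2qI·B)
2qI·B = 2 × 1.602×10⁻¹⁹ × 2.03×10⁻⁸ × 2.69×10⁶ = 1.75×10⁻²⁰ A²
I_n = √(1.75×10⁻²⁰) = 1.32×10⁻¹⁰ A = 132 pA

132 pA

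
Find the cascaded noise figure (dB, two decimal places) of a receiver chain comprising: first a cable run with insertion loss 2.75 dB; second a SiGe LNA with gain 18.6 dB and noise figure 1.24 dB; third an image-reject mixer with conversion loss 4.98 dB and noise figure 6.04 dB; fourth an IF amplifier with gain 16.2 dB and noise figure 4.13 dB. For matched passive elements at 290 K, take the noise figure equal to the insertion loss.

4.34 dB

Convert to linear (a loss of L dB is a gain of −L dB): F_i = 10^(NF_i/10), G_i = 10^(G_i,dB/10)
  Stage 1: F_1 = 10^(2.75/10) = 1.884, G_1 = 10^(−2.75/10) = 0.5309
  Stage 2: F_2 = 10^(1.24/10) = 1.330, G_2 = 10^(18.6/10) = 72.44
  Stage 3: F_3 = 10^(6.04/10) = 4.018, G_3 = 10^(−4.98/10) = 0.3177
  Stage 4: F_4 = 10^(4.13/10) = 2.588, G_4 = 10^(16.2/10) = 41.69
Friis cascade:
  F = 1.884 + (1.330 − 1)/0.5309 + (4.018 − 1)/38.46 + (2.588 − 1)/12.22 = 2.715
NF = 10 log₁₀(2.715) = 4.34 dB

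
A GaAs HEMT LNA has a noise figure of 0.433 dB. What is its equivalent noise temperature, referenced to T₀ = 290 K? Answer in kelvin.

F = 10^(0.433/10) = 1.10484
T_e = (F − 1)·T₀ = (1.10484 − 1) × 290 = 30.4 K

30.4 K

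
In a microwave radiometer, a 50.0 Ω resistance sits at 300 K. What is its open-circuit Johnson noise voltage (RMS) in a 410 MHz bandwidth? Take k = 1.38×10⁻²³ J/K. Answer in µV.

18.4 µV

V_n = √(4kTRB)
4kTRB = 4 × 1.38×10⁻²³ × 300 × 5.00×10¹ × 4.10×10⁸ = 3.39×10⁻¹⁰ V²
V_n = √(3.39×10⁻¹⁰) = 1.84×10⁻⁵ V = 18.4 µV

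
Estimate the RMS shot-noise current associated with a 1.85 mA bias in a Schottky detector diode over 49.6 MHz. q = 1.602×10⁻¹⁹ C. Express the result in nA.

I_n = √(2qI·B)
2qI·B = 2 × 1.602×10⁻¹⁹ × 1.85×10⁻³ × 4.96×10⁷ = 2.94×10⁻¹⁴ A²
I_n = √(2.94×10⁻¹⁴) = 1.71×10⁻⁷ A = 171 nA

171 nA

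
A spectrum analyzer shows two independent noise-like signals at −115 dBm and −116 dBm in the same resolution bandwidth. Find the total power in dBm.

Convert to linear, add, convert back:
P₁ = 3.16×10⁻¹⁵ W, P₂ = 2.51×10⁻¹⁵ W
P_tot = 5.67×10⁻¹⁵ W → 10 log₁₀(P_tot / 10⁻³) = −112.5 dBm

−112.5 dBm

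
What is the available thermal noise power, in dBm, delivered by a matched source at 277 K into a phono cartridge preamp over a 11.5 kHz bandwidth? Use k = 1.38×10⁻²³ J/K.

P_n = kTB = 1.38×10⁻²³ × 277 × 1.15×10⁴ = 4.40×10⁻¹⁷ W
In dBm: 10 log₁₀(4.40×10⁻¹⁷ / 10⁻³) = −133.6 dBm

−133.6 dBm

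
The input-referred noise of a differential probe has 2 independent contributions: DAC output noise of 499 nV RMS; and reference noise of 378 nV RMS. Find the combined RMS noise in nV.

Uncorrelated sources add in power (mean-square): V_tot = √(ΣV_i²)
V_tot = √[(4.99×10⁻⁷)² + (3.78×10⁻⁷)²] = 6.26×10⁻⁷ V = 626 nV

626 nV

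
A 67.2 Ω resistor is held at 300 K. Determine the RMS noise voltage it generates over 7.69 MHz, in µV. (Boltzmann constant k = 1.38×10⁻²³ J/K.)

2.93 µV

V_n = √(4kTRB)
4kTRB = 4 × 1.38×10⁻²³ × 300 × 6.72×10¹ × 7.69×10⁶ = 8.56×10⁻¹² V²
V_n = √(8.56×10⁻¹²) = 2.93×10⁻⁶ V = 2.93 µV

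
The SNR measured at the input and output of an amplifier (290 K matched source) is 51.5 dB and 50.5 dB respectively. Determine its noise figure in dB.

NF (dB) = SNR_in(dB) − SNR_out(dB) when the source is at T₀
NF = 51.5 − 50.5 = 1.0 dB

1.0 dB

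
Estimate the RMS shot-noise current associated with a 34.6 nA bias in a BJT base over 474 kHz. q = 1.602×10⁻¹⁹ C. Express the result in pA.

I_n = √(2qI·B)
2qI·B = 2 × 1.602×10⁻¹⁹ × 3.46×10⁻⁸ × 4.74×10⁵ = 5.25×10⁻²¹ A²
I_n = √(5.25×10⁻²¹) = 7.25×10⁻¹¹ A = 72.5 pA

72.5 pA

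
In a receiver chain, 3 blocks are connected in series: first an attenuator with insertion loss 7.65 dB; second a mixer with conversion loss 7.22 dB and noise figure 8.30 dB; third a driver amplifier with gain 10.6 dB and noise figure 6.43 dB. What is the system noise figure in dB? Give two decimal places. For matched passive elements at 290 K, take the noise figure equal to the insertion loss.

Convert to linear (a loss of L dB is a gain of −L dB): F_i = 10^(NF_i/10), G_i = 10^(G_i,dB/10)
  Stage 1: F_1 = 10^(7.65/10) = 5.821, G_1 = 10^(−7.65/10) = 0.1718
  Stage 2: F_2 = 10^(8.30/10) = 6.761, G_2 = 10^(−7.22/10) = 0.1897
  Stage 3: F_3 = 10^(6.43/10) = 4.395, G_3 = 10^(10.6/10) = 11.48
Friis cascade:
  F = 5.821 + (6.761 − 1)/0.1718 + (4.395 − 1)/0.03258 = 143.6
NF = 10 log₁₀(143.6) = 21.57 dB

21.57 dB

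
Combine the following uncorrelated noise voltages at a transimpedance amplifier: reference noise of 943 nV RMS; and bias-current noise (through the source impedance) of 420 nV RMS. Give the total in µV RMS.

1.03 µV

Uncorrelated sources add in power (mean-square): V_tot = √(ΣV_i²)
V_tot = √[(9.43×10⁻⁷)² + (4.20×10⁻⁷)²] = 1.03×10⁻⁶ V = 1.03 µV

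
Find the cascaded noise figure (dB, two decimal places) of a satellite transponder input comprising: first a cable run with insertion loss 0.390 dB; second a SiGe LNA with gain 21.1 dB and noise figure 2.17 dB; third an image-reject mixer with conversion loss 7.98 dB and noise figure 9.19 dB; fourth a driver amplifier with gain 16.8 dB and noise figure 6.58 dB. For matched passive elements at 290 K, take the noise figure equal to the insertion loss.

3.13 dB

Convert to linear (a loss of L dB is a gain of −L dB): F_i = 10^(NF_i/10), G_i = 10^(G_i,dB/10)
  Stage 1: F_1 = 10^(0.390/10) = 1.094, G_1 = 10^(−0.390/10) = 0.9141
  Stage 2: F_2 = 10^(2.17/10) = 1.648, G_2 = 10^(21.1/10) = 128.8
  Stage 3: F_3 = 10^(9.19/10) = 8.299, G_3 = 10^(−7.98/10) = 0.1592
  Stage 4: F_4 = 10^(6.58/10) = 4.550, G_4 = 10^(16.8/10) = 47.86
Friis cascade:
  F = 1.094 + (1.648 − 1)/0.9141 + (8.299 − 1)/117.8 + (4.550 − 1)/18.75 = 2.054
NF = 10 log₁₀(2.054) = 3.13 dB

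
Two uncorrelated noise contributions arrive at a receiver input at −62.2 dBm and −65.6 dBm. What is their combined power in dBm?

−60.6 dBm

Convert to linear, add, convert back:
P₁ = 6.03×10⁻¹⁰ W, P₂ = 2.75×10⁻¹⁰ W
P_tot = 8.78×10⁻¹⁰ W → 10 log₁₀(P_tot / 10⁻³) = −60.6 dBm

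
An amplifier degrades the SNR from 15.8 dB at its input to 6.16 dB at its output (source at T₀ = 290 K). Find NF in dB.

9.64 dB

NF (dB) = SNR_in(dB) − SNR_out(dB) when the source is at T₀
NF = 15.8 − 6.16 = 9.64 dB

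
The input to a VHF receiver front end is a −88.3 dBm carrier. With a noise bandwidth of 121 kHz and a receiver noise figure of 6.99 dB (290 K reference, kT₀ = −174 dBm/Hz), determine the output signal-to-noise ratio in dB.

27.9 dB

Noise floor: N = −174 + 10 log₁₀(B) + NF
10 log₁₀(1.21×10⁵) = 50.83 dB
N = −174 + 50.83 + 6.99 = −116.18 dBm
SNR = P_sig − N = −88.3 − (−116.18) = 27.88 dB → 27.9 dB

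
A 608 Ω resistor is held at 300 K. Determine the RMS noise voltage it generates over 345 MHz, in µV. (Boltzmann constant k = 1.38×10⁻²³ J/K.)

58.9 µV

V_n = √(4kTRB)
4kTRB = 4 × 1.38×10⁻²³ × 300 × 6.08×10² × 3.45×10⁸ = 3.47×10⁻⁹ V²
V_n = √(3.47×10⁻⁹) = 5.89×10⁻⁵ V = 58.9 µV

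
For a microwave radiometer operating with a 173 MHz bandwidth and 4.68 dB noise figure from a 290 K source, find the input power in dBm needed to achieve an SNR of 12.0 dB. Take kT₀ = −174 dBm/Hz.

−74.9 dBm

Sensitivity = −174 + 10 log₁₀(B) + NF + SNR_min
= −174 + 82.38 + 4.68 + 12.0
= −74.94 dBm → −74.9 dBm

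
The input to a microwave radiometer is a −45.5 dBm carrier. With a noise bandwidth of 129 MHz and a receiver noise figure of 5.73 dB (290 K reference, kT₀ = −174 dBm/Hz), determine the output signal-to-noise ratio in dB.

41.7 dB

Noise floor: N = −174 + 10 log₁₀(B) + NF
10 log₁₀(1.29×10⁸) = 81.11 dB
N = −174 + 81.11 + 5.73 = −87.16 dBm
SNR = P_sig − N = −45.5 − (−87.16) = 41.66 dB → 41.7 dB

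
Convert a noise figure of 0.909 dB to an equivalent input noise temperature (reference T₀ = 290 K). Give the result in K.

67.5 K

F = 10^(0.909/10) = 1.23282
T_e = (F − 1)·T₀ = (1.23282 − 1) × 290 = 67.5 K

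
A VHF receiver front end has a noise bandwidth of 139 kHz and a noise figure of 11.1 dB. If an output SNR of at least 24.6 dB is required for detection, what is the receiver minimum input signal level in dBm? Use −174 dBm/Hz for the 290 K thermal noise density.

Sensitivity = −174 + 10 log₁₀(B) + NF + SNR_min
= −174 + 51.43 + 11.1 + 24.6
= −86.87 dBm → −86.9 dBm

−86.9 dBm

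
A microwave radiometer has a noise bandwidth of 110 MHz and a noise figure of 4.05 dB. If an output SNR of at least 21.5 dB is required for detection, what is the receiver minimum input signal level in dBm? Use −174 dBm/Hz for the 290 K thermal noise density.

−68.0 dBm

Sensitivity = −174 + 10 log₁₀(B) + NF + SNR_min
= −174 + 80.41 + 4.05 + 21.5
= −68.04 dBm → −68.0 dBm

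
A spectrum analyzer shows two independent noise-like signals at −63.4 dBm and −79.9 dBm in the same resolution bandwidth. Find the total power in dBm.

Convert to linear, add, convert back:
P₁ = 4.57×10⁻¹⁰ W, P₂ = 1.02×10⁻¹¹ W
P_tot = 4.67×10⁻¹⁰ W → 10 log₁₀(P_tot / 10⁻³) = −63.3 dBm

−63.3 dBm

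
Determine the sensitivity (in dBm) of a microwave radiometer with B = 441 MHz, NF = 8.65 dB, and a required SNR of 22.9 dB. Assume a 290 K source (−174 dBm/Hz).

−56.0 dBm

Sensitivity = −174 + 10 log₁₀(B) + NF + SNR_min
= −174 + 86.44 + 8.65 + 22.9
= −56.01 dBm → −56.0 dBm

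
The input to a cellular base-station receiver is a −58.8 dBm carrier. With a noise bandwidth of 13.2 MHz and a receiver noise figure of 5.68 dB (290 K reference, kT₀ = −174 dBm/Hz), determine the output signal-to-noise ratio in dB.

Noise floor: N = −174 + 10 log₁₀(B) + NF
10 log₁₀(1.32×10⁷) = 71.21 dB
N = −174 + 71.21 + 5.68 = −97.11 dBm
SNR = P_sig − N = −58.8 − (−97.11) = 38.31 dB → 38.3 dB

38.3 dB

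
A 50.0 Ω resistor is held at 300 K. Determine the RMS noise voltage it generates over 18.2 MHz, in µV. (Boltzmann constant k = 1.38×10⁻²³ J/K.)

V_n = √(4kTRB)
4kTRB = 4 × 1.38×10⁻²³ × 300 × 5.00×10¹ × 1.82×10⁷ = 1.51×10⁻¹¹ V²
V_n = √(1.51×10⁻¹¹) = 3.88×10⁻⁶ V = 3.88 µV

3.88 µV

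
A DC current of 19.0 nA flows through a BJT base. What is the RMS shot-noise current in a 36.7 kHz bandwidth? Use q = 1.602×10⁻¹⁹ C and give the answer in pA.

I_n = √(2qI·B)
2qI·B = 2 × 1.602×10⁻¹⁹ × 1.90×10⁻⁸ × 3.67×10⁴ = 2.23×10⁻²² A²
I_n = √(2.23×10⁻²²) = 1.49×10⁻¹¹ A = 14.9 pA

14.9 pA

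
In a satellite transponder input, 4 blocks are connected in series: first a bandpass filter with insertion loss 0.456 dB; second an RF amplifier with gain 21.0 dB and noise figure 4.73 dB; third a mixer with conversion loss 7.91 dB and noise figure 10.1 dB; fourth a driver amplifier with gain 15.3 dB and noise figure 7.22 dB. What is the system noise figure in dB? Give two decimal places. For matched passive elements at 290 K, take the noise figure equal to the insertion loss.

5.58 dB

Convert to linear (a loss of L dB is a gain of −L dB): F_i = 10^(NF_i/10), G_i = 10^(G_i,dB/10)
  Stage 1: F_1 = 10^(0.456/10) = 1.111, G_1 = 10^(−0.456/10) = 0.9003
  Stage 2: F_2 = 10^(4.73/10) = 2.972, G_2 = 10^(21.0/10) = 125.9
  Stage 3: F_3 = 10^(10.1/10) = 10.23, G_3 = 10^(−7.91/10) = 0.1618
  Stage 4: F_4 = 10^(7.22/10) = 5.272, G_4 = 10^(15.3/10) = 33.88
Friis cascade:
  F = 1.111 + (2.972 − 1)/0.9003 + (10.23 − 1)/113.3 + (5.272 − 1)/18.34 = 3.615
NF = 10 log₁₀(3.615) = 5.58 dB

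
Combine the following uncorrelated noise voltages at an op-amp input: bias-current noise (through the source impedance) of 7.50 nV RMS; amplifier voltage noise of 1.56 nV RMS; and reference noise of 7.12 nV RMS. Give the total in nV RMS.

10.5 nV

Uncorrelated sources add in power (mean-square): V_tot = √(ΣV_i²)
V_tot = √[(7.50×10⁻⁹)² + (1.56×10⁻⁹)² + (7.12×10⁻⁹)²] = 1.05×10⁻⁸ V = 10.5 nV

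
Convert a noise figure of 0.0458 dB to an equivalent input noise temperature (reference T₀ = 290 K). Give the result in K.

3.07 K

F = 10^(0.0458/10) = 1.0106
T_e = (F − 1)·T₀ = (1.0106 − 1) × 290 = 3.07 K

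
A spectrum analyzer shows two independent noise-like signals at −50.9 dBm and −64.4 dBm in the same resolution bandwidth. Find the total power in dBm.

−50.7 dBm

Convert to linear, add, convert back:
P₁ = 8.13×10⁻⁹ W, P₂ = 3.63×10⁻¹⁰ W
P_tot = 8.49×10⁻⁹ W → 10 log₁₀(P_tot / 10⁻³) = −50.7 dBm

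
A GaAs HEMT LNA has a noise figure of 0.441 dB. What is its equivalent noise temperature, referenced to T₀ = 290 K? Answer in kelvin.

F = 10^(0.441/10) = 1.10688
T_e = (F − 1)·T₀ = (1.10688 − 1) × 290 = 31.0 K

31.0 K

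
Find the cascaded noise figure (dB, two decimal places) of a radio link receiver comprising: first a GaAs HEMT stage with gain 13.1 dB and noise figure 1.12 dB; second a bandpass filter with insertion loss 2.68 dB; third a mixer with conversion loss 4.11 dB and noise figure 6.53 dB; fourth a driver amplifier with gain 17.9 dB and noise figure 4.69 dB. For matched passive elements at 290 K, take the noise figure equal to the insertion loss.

3.24 dB

Convert to linear (a loss of L dB is a gain of −L dB): F_i = 10^(NF_i/10), G_i = 10^(G_i,dB/10)
  Stage 1: F_1 = 10^(1.12/10) = 1.294, G_1 = 10^(13.1/10) = 20.42
  Stage 2: F_2 = 10^(2.68/10) = 1.854, G_2 = 10^(−2.68/10) = 0.5395
  Stage 3: F_3 = 10^(6.53/10) = 4.498, G_3 = 10^(−4.11/10) = 0.3882
  Stage 4: F_4 = 10^(4.69/10) = 2.944, G_4 = 10^(17.9/10) = 61.66
Friis cascade:
  F = 1.294 + (1.854 − 1)/20.42 + (4.498 − 1)/11.02 + (2.944 − 1)/4.276 = 2.108
NF = 10 log₁₀(2.108) = 3.24 dB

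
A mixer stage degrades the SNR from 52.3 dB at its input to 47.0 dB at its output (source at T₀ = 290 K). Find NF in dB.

5.3 dB

NF (dB) = SNR_in(dB) − SNR_out(dB) when the source is at T₀
NF = 52.3 − 47.0 = 5.3 dB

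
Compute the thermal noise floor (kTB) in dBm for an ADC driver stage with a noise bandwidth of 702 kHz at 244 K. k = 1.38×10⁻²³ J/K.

P_n = kTB = 1.38×10⁻²³ × 244 × 7.02×10⁵ = 2.36×10⁻¹⁵ W
In dBm: 10 log₁₀(2.36×10⁻¹⁵ / 10⁻³) = −116.3 dBm

−116.3 dBm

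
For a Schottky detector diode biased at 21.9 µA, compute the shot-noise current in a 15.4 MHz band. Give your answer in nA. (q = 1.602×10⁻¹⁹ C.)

I_n = √(2qI·B)
2qI·B = 2 × 1.602×10⁻¹⁹ × 2.19×10⁻⁵ × 1.54×10⁷ = 1.08×10⁻¹⁶ A²
I_n = √(1.08×10⁻¹⁶) = 1.04×10⁻⁸ A = 10.4 nA

10.4 nA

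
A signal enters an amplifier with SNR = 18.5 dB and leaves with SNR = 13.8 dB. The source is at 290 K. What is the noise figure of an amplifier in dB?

4.7 dB

NF (dB) = SNR_in(dB) − SNR_out(dB) when the source is at T₀
NF = 18.5 − 13.8 = 4.7 dB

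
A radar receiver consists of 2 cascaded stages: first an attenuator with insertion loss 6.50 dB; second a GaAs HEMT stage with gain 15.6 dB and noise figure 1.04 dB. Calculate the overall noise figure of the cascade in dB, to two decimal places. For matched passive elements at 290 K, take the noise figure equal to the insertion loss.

Convert to linear (a loss of L dB is a gain of −L dB): F_i = 10^(NF_i/10), G_i = 10^(G_i,dB/10)
  Stage 1: F_1 = 10^(6.50/10) = 4.467, G_1 = 10^(−6.50/10) = 0.2239
  Stage 2: F_2 = 10^(1.04/10) = 1.271, G_2 = 10^(15.6/10) = 36.31
Friis cascade:
  F = 4.467 + (1.271 − 1)/0.2239 = 5.675
NF = 10 log₁₀(5.675) = 7.54 dB

7.54 dB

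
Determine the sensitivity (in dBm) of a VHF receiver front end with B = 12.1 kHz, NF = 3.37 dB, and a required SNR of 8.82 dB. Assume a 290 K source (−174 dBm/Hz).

Sensitivity = −174 + 10 log₁₀(B) + NF + SNR_min
= −174 + 40.83 + 3.37 + 8.82
= −120.98 dBm → −121.0 dBm

−121.0 dBm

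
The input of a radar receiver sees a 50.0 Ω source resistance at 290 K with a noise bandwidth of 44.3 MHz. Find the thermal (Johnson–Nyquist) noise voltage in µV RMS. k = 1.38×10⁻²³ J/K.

5.95 µV

V_n = √(4kTRB)
4kTRB = 4 × 1.38×10⁻²³ × 290 × 5.00×10¹ × 4.43×10⁷ = 3.55×10⁻¹¹ V²
V_n = √(3.55×10⁻¹¹) = 5.95×10⁻⁶ V = 5.95 µV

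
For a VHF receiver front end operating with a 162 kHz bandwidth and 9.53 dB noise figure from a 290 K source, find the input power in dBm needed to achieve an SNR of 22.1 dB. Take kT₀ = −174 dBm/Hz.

−90.3 dBm

Sensitivity = −174 + 10 log₁₀(B) + NF + SNR_min
= −174 + 52.1 + 9.53 + 22.1
= −90.27 dBm → −90.3 dBm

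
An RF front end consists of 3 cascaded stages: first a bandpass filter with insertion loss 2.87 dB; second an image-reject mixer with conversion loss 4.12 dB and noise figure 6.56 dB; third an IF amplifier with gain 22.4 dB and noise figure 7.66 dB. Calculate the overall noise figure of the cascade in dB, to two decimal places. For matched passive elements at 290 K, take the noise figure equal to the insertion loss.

Convert to linear (a loss of L dB is a gain of −L dB): F_i = 10^(NF_i/10), G_i = 10^(G_i,dB/10)
  Stage 1: F_1 = 10^(2.87/10) = 1.936, G_1 = 10^(−2.87/10) = 0.5164
  Stage 2: F_2 = 10^(6.56/10) = 4.529, G_2 = 10^(−4.12/10) = 0.3873
  Stage 3: F_3 = 10^(7.66/10) = 5.834, G_3 = 10^(22.4/10) = 173.8
Friis cascade:
  F = 1.936 + (4.529 − 1)/0.5164 + (5.834 − 1)/0.2000 = 32.94
NF = 10 log₁₀(32.94) = 15.18 dB

15.18 dB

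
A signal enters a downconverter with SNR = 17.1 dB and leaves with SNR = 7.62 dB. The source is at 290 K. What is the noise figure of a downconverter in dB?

9.48 dB

NF (dB) = SNR_in(dB) − SNR_out(dB) when the source is at T₀
NF = 17.1 − 7.62 = 9.48 dB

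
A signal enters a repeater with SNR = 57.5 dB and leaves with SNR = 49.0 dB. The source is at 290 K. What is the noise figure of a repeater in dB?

8.5 dB

NF (dB) = SNR_in(dB) − SNR_out(dB) when the source is at T₀
NF = 57.5 − 49.0 = 8.5 dB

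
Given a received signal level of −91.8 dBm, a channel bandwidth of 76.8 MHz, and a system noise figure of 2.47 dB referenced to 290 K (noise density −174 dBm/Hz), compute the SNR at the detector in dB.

Noise floor: N = −174 + 10 log₁₀(B) + NF
10 log₁₀(7.68×10⁷) = 78.85 dB
N = −174 + 78.85 + 2.47 = −92.68 dBm
SNR = P_sig − N = −91.8 − (−92.68) = 0.88 dB → 0.9 dB

0.9 dB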